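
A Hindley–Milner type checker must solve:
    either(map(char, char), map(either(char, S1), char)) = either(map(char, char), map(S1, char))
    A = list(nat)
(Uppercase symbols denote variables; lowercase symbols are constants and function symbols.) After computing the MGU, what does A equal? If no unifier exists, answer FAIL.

Decompose either/2: map(char, char) = map(char, char),  map(either(char, S1), char) = map(S1, char).
Delete trivial equation map(char, char) = map(char, char).
Decompose map/2: either(char, S1) = S1,  char = char.
Occurs check fails: S1 occurs in either(char, S1); the equation S1 = either(char, S1) has no finite solution.

FAIL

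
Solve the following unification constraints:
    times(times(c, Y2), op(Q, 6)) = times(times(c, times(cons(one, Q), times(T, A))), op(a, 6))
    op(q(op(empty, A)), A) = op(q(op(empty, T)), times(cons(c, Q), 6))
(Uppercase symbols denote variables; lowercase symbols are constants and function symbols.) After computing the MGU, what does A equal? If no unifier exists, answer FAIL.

Decompose times/2: times(c, Y2) = times(c, times(cons(one, Q), times(T, A))),  op(Q, 6) = op(a, 6).
Decompose times/2: c = c,  Y2 = times(cons(one, Q), times(T, A)).
Delete trivial equation c = c.
Bind Y2 := times(cons(one, Q), times(T, A)); no other remaining equation mentions Y2.
Decompose op/2: Q = a,  6 = 6.
Bind Q := a; substituting into the one remaining equation that mentions Q gives: op(q(op(empty, A)), A) = op(q(op(empty, T)), times(cons(c, a), 6)). Substituting into the earlier binding gives Y2 := times(cons(one, a), times(T, A)).
Delete trivial equation 6 = 6.
Decompose op/2: q(op(empty, A)) = q(op(empty, T)),  A = times(cons(c, a), 6).
Decompose q/1: op(empty, A) = op(empty, T).
Decompose op/2: empty = empty,  A = T.
Delete trivial equation empty = empty.
Bind A := T; substituting into the remaining equation gives: T = times(cons(c, a), 6). Substituting into the earlier binding gives Y2 := times(cons(one, a), times(T, T)).
Bind T := times(cons(c, a), 6). Substituting into the earlier bindings gives Y2 := times(cons(one, a), times(times(cons(c, a), 6), times(cons(c, a), 6))), A := times(cons(c, a), 6).
MGU = { Y2 := times(cons(one, a), times(times(cons(c, a), 6), times(cons(c, a), 6))), Q := a, A := times(cons(c, a), 6), T := times(cons(c, a), 6) }, so A := times(cons(c, a), 6).

times(cons(c, a), 6)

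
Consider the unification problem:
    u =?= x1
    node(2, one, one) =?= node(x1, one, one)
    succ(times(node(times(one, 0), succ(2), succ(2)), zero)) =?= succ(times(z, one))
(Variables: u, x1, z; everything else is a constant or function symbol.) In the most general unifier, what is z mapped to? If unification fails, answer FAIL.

FAIL

Bind u := x1; no other remaining equation mentions u.
Decompose node/3: 2 =?= x1,  one =?= one,  one =?= one.
Bind x1 := 2; no other remaining equation mentions x1. Substituting into the earlier binding gives u := 2.
Delete trivial equation one =?= one.
Delete trivial equation one =?= one.
Decompose succ/1: times(node(times(one, 0), succ(2), succ(2)), zero) =?= times(z, one).
Decompose times/2: node(times(one, 0), succ(2), succ(2)) =?= z,  zero =?= one.
Bind z := node(times(one, 0), succ(2), succ(2)); no other remaining equation mentions z.
Clash: constants zero and one differ; no unifier exists.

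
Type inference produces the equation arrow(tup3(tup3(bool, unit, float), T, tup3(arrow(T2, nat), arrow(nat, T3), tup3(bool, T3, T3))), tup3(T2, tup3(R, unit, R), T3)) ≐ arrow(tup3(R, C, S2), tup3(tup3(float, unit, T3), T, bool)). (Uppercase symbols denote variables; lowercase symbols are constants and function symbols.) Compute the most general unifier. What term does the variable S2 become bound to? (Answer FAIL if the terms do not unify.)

tup3(arrow(tup3(float, unit, bool), nat), arrow(nat, bool), tup3(bool, bool, bool))

Decompose arrow/2: tup3(tup3(bool, unit, float), T, tup3(arrow(T2, nat), arrow(nat, T3), tup3(bool, T3, T3))) ≐ tup3(R, C, S2),  tup3(T2, tup3(R, unit, R), T3) ≐ tup3(tup3(float, unit, T3), T, bool).
Decompose tup3/3: tup3(bool, unit, float) ≐ R,  T ≐ C,  tup3(arrow(T2, nat), arrow(nat, T3), tup3(bool, T3, T3)) ≐ S2.
Bind R := tup3(bool, unit, float); substituting into the one remaining equation that mentions R gives: tup3(T2, tup3(tup3(bool, unit, float), unit, tup3(bool, unit, float)), T3) ≐ tup3(tup3(float, unit, T3), T, bool).
Bind T := C; substituting into the one remaining equation that mentions T gives: tup3(T2, tup3(tup3(bool, unit, float), unit, tup3(bool, unit, float)), T3) ≐ tup3(tup3(float, unit, T3), C, bool).
Bind S2 := tup3(arrow(T2, nat), arrow(nat, T3), tup3(bool, T3, T3)); no other remaining equation mentions S2.
Decompose tup3/3: T2 ≐ tup3(float, unit, T3),  tup3(tup3(bool, unit, float), unit, tup3(bool, unit, float)) ≐ C,  T3 ≐ bool.
Bind T2 := tup3(float, unit, T3); no other remaining equation mentions T2. Substituting into the earlier binding gives S2 := tup3(arrow(tup3(float, unit, T3), nat), arrow(nat, T3), tup3(bool, T3, T3)).
Bind C := tup3(tup3(bool, unit, float), unit, tup3(bool, unit, float)); no other remaining equation mentions C. Substituting into the earlier binding gives T := tup3(tup3(bool, unit, float), unit, tup3(bool, unit, float)).
Bind T3 := bool. Substituting into the earlier bindings gives S2 := tup3(arrow(tup3(float, unit, bool), nat), arrow(nat, bool), tup3(bool, bool, bool)), T2 := tup3(float, unit, bool).
MGU = { R -> tup3(bool, unit, float), T -> tup3(tup3(bool, unit, float), unit, tup3(bool, unit, float)), S2 -> tup3(arrow(tup3(float, unit, bool), nat), arrow(nat, bool), tup3(bool, bool, bool)), T2 -> tup3(float, unit, bool), C -> tup3(tup3(bool, unit, float), unit, tup3(bool, unit, float)), T3 -> bool }, so S2 -> tup3(arrow(tup3(float, unit, bool), nat), arrow(nat, bool), tup3(bool, bool, bool)).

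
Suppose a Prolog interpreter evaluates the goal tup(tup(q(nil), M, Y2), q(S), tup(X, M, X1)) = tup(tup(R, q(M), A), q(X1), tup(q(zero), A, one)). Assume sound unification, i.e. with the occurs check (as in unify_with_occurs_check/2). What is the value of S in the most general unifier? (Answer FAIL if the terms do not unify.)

Decompose tup/3: tup(q(nil), M, Y2) = tup(R, q(M), A),  q(S) = q(X1),  tup(X, M, X1) = tup(q(zero), A, one).
Decompose tup/3: q(nil) = R,  M = q(M),  Y2 = A.
Bind R := q(nil); no other remaining equation mentions R.
Occurs check fails: M occurs in q(M); the equation M = q(M) has no finite solution.

FAIL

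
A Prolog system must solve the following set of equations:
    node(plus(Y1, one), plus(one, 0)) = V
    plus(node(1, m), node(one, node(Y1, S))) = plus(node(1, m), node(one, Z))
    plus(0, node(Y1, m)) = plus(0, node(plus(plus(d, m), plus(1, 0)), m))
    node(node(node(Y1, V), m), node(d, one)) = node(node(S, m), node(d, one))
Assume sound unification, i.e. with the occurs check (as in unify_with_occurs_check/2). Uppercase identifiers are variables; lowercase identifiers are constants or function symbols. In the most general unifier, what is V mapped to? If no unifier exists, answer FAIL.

Bind V := node(plus(Y1, one), plus(one, 0)); substituting into the one remaining equation that mentions V gives: node(node(node(Y1, node(plus(Y1, one), plus(one, 0))), m), node(d, one)) = node(node(S, m), node(d, one)).
Decompose plus/2: node(1, m) = node(1, m),  node(one, node(Y1, S)) = node(one, Z).
Delete trivial equation node(1, m) = node(1, m).
Decompose node/2: one = one,  node(Y1, S) = Z.
Delete trivial equation one = one.
Bind Z := node(Y1, S); no other remaining equation mentions Z.
Decompose plus/2: 0 = 0,  node(Y1, m) = node(plus(plus(d, m), plus(1, 0)), m).
Delete trivial equation 0 = 0.
Decompose node/2: Y1 = plus(plus(d, m), plus(1, 0)),  m = m.
Bind Y1 := plus(plus(d, m), plus(1, 0)); substituting into the one remaining equation that mentions Y1 gives: node(node(node(plus(plus(d, m), plus(1, 0)), node(plus(plus(plus(d, m), plus(1, 0)), one), plus(one, 0))), m), node(d, one)) = node(node(S, m), node(d, one)). Substituting into the earlier bindings gives V := node(plus(plus(plus(d, m), plus(1, 0)), one), plus(one, 0)), Z := node(plus(plus(d, m), plus(1, 0)), S).
Delete trivial equation m = m.
Decompose node/2: node(node(plus(plus(d, m), plus(1, 0)), node(plus(plus(plus(d, m), plus(1, 0)), one), plus(one, 0))), m) = node(S, m),  node(d, one) = node(d, one).
Decompose node/2: node(plus(plus(d, m), plus(1, 0)), node(plus(plus(plus(d, m), plus(1, 0)), one), plus(one, 0))) = S,  m = m.
Bind S := node(plus(plus(d, m), plus(1, 0)), node(plus(plus(plus(d, m), plus(1, 0)), one), plus(one, 0))); no other remaining equation mentions S. Substituting into the earlier binding gives Z := node(plus(plus(d, m), plus(1, 0)), node(plus(plus(d, m), plus(1, 0)), node(plus(plus(plus(d, m), plus(1, 0)), one), plus(one, 0)))).
Delete trivial equation m = m.
Delete trivial equation node(d, one) = node(d, one).
MGU = { V ↦ node(plus(plus(plus(d, m), plus(1, 0)), one), plus(one, 0)), Z ↦ node(plus(plus(d, m), plus(1, 0)), node(plus(plus(d, m), plus(1, 0)), node(plus(plus(plus(d, m), plus(1, 0)), one), plus(one, 0)))), Y1 ↦ plus(plus(d, m), plus(1, 0)), S ↦ node(plus(plus(d, m), plus(1, 0)), node(plus(plus(plus(d, m), plus(1, 0)), one), plus(one, 0))) }, so V ↦ node(plus(plus(plus(d, m), plus(1, 0)), one), plus(one, 0)).

node(plus(plus(plus(d, m), plus(1, 0)), one), plus(one, 0))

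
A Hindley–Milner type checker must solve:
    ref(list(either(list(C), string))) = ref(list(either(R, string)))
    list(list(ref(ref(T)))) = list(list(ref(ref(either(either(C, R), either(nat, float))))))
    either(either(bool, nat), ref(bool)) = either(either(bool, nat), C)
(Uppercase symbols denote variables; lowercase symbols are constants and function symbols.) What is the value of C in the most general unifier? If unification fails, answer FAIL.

ref(bool)

Decompose ref/1: list(either(list(C), string)) = list(either(R, string)).
Decompose list/1: either(list(C), string) = either(R, string).
Decompose either/2: list(C) = R,  string = string.
Bind R := list(C); substituting into the one remaining equation that mentions R gives: list(list(ref(ref(T)))) = list(list(ref(ref(either(either(C, list(C)), either(nat, float)))))).
Delete trivial equation string = string.
Decompose list/1: list(ref(ref(T))) = list(ref(ref(either(either(C, list(C)), either(nat, float))))).
Decompose list/1: ref(ref(T)) = ref(ref(either(either(C, list(C)), either(nat, float)))).
Decompose ref/1: ref(T) = ref(either(either(C, list(C)), either(nat, float))).
Decompose ref/1: T = either(either(C, list(C)), either(nat, float)).
Bind T := either(either(C, list(C)), either(nat, float)); no other remaining equation mentions T.
Decompose either/2: either(bool, nat) = either(bool, nat),  ref(bool) = C.
Delete trivial equation either(bool, nat) = either(bool, nat).
Bind C := ref(bool). Substituting into the earlier bindings gives R := list(ref(bool)), T := either(either(ref(bool), list(ref(bool))), either(nat, float)).
MGU = { R := list(ref(bool)), T := either(either(ref(bool), list(ref(bool))), either(nat, float)), C := ref(bool) }, so C := ref(bool).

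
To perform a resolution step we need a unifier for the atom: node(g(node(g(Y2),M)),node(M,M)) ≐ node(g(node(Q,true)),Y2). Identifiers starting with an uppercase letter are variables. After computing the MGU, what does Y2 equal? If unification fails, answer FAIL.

Decompose node/2: g(node(g(Y2),M)) ≐ g(node(Q,true)),  node(M,M) ≐ Y2.
Decompose g/1: node(g(Y2),M) ≐ node(Q,true).
Decompose node/2: g(Y2) ≐ Q,  M ≐ true.
Bind Q := g(Y2); no other remaining equation mentions Q.
Bind M := true; substituting into the remaining equation gives: node(true,true) ≐ Y2.
Bind Y2 := node(true,true). Substituting into the earlier binding gives Q := g(node(true,true)).
MGU = { Q := g(node(true,true)), M := true, Y2 := node(true,true) }, so Y2 := node(true,true).

node(true,true)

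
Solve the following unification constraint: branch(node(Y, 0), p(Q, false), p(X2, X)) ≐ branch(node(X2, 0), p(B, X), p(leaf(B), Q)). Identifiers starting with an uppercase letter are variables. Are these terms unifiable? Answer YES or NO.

Decompose branch/3: node(Y, 0) ≐ node(X2, 0),  p(Q, false) ≐ p(B, X),  p(X2, X) ≐ p(leaf(B), Q).
Decompose node/2: Y ≐ X2,  0 ≐ 0.
Bind Y := X2; no other remaining equation mentions Y.
Delete trivial equation 0 ≐ 0.
Decompose p/2: Q ≐ B,  false ≐ X.
Bind Q := B; substituting into the one remaining equation that mentions Q gives: p(X2, X) ≐ p(leaf(B), B).
Bind X := false; substituting into the remaining equation gives: p(X2, false) ≐ p(leaf(B), B).
Decompose p/2: X2 ≐ leaf(B),  false ≐ B.
Bind X2 := leaf(B); no other remaining equation mentions X2. Substituting into the earlier binding gives Y := leaf(B).
Bind B := false. Substituting into the earlier bindings gives Y := leaf(false), Q := false, X2 := leaf(false).
No equations remain and no clash or occurs-check failure arose, so a unifier exists.

YES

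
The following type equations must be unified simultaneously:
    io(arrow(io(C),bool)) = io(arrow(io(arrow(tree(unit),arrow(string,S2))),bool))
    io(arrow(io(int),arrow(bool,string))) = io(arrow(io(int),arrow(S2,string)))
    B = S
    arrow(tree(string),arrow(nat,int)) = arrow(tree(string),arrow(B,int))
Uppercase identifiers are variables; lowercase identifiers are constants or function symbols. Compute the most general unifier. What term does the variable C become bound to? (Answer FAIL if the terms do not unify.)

Decompose io/1: arrow(io(C),bool) = arrow(io(arrow(tree(unit),arrow(string,S2))),bool).
Decompose arrow/2: io(C) = io(arrow(tree(unit),arrow(string,S2))),  bool = bool.
Decompose io/1: C = arrow(tree(unit),arrow(string,S2)).
Bind C := arrow(tree(unit),arrow(string,S2)); no other remaining equation mentions C.
Delete trivial equation bool = bool.
Decompose io/1: arrow(io(int),arrow(bool,string)) = arrow(io(int),arrow(S2,string)).
Decompose arrow/2: io(int) = io(int),  arrow(bool,string) = arrow(S2,string).
Delete trivial equation io(int) = io(int).
Decompose arrow/2: bool = S2,  string = string.
Bind S2 := bool; no other remaining equation mentions S2. Substituting into the earlier binding gives C := arrow(tree(unit),arrow(string,bool)).
Delete trivial equation string = string.
Bind B := S; substituting into the remaining equation gives: arrow(tree(string),arrow(nat,int)) = arrow(tree(string),arrow(S,int)).
Decompose arrow/2: tree(string) = tree(string),  arrow(nat,int) = arrow(S,int).
Delete trivial equation tree(string) = tree(string).
Decompose arrow/2: nat = S,  int = int.
Bind S := nat; no other remaining equation mentions S. Substituting into the earlier binding gives B := nat.
Delete trivial equation int = int.
MGU = { C ↦ arrow(tree(unit),arrow(string,bool)), S2 ↦ bool, B ↦ nat, S ↦ nat }, so C ↦ arrow(tree(unit),arrow(string,bool)).

arrow(tree(unit),arrow(string,bool))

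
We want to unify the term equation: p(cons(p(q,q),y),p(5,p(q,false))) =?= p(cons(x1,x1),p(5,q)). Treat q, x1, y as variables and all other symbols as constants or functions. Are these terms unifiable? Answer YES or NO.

Decompose p/2: cons(p(q,q),y) =?= cons(x1,x1),  p(5,p(q,false)) =?= p(5,q).
Decompose cons/2: p(q,q) =?= x1,  y =?= x1.
Bind x1 := p(q,q); substituting into the one remaining equation that mentions x1 gives: y =?= p(q,q).
Bind y := p(q,q); no other remaining equation mentions y.
Decompose p/2: 5 =?= 5,  p(q,false) =?= q.
Delete trivial equation 5 =?= 5.
Occurs check fails: q occurs in p(q,false); the equation q =?= p(q,false) has no finite solution.

NO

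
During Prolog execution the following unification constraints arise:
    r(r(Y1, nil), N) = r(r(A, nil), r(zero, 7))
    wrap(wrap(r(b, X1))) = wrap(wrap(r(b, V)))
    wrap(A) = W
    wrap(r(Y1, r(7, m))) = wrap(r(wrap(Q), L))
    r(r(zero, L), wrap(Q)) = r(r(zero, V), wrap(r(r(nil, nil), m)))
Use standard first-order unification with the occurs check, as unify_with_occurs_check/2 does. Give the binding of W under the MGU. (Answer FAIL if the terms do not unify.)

wrap(wrap(r(r(nil, nil), m)))

Decompose r/2: r(Y1, nil) = r(A, nil),  N = r(zero, 7).
Decompose r/2: Y1 = A,  nil = nil.
Bind Y1 := A; substituting into the one remaining equation that mentions Y1 gives: wrap(r(A, r(7, m))) = wrap(r(wrap(Q), L)).
Delete trivial equation nil = nil.
Bind N := r(zero, 7); no other remaining equation mentions N.
Decompose wrap/1: wrap(r(b, X1)) = wrap(r(b, V)).
Decompose wrap/1: r(b, X1) = r(b, V).
Decompose r/2: b = b,  X1 = V.
Delete trivial equation b = b.
Bind X1 := V; no other remaining equation mentions X1.
Bind W := wrap(A); no other remaining equation mentions W.
Decompose wrap/1: r(A, r(7, m)) = r(wrap(Q), L).
Decompose r/2: A = wrap(Q),  r(7, m) = L.
Bind A := wrap(Q); no other remaining equation mentions A. Substituting into the earlier bindings gives Y1 := wrap(Q), W := wrap(wrap(Q)).
Bind L := r(7, m); substituting into the remaining equation gives: r(r(zero, r(7, m)), wrap(Q)) = r(r(zero, V), wrap(r(r(nil, nil), m))).
Decompose r/2: r(zero, r(7, m)) = r(zero, V),  wrap(Q) = wrap(r(r(nil, nil), m)).
Decompose r/2: zero = zero,  r(7, m) = V.
Delete trivial equation zero = zero.
Bind V := r(7, m); no other remaining equation mentions V. Substituting into the earlier binding gives X1 := r(7, m).
Decompose wrap/1: Q = r(r(nil, nil), m).
Bind Q := r(r(nil, nil), m). Substituting into the earlier bindings gives Y1 := wrap(r(r(nil, nil), m)), W := wrap(wrap(r(r(nil, nil), m))), A := wrap(r(r(nil, nil), m)).
MGU = { Y1 -> wrap(r(r(nil, nil), m)), N -> r(zero, 7), X1 -> r(7, m), W -> wrap(wrap(r(r(nil, nil), m))), A -> wrap(r(r(nil, nil), m)), L -> r(7, m), V -> r(7, m), Q -> r(r(nil, nil), m) }, so W -> wrap(wrap(r(r(nil, nil), m))).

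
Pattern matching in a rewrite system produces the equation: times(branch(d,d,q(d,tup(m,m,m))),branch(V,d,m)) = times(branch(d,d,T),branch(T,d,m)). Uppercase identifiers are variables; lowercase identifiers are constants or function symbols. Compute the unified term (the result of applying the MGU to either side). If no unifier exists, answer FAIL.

Decompose times/2: branch(d,d,q(d,tup(m,m,m))) = branch(d,d,T),  branch(V,d,m) = branch(T,d,m).
Decompose branch/3: d = d,  d = d,  q(d,tup(m,m,m)) = T.
Delete trivial equation d = d.
Delete trivial equation d = d.
Bind T := q(d,tup(m,m,m)); substituting into the remaining equation gives: branch(V,d,m) = branch(q(d,tup(m,m,m)),d,m).
Decompose branch/3: V = q(d,tup(m,m,m)),  d = d,  m = m.
Bind V := q(d,tup(m,m,m)); no other remaining equation mentions V.
Delete trivial equation d = d.
Delete trivial equation m = m.
Applying the MGU to either side gives times(branch(d,d,q(d,tup(m,m,m))),branch(q(d,tup(m,m,m)),d,m)).

times(branch(d,d,q(d,tup(m,m,m))),branch(q(d,tup(m,m,m)),d,m))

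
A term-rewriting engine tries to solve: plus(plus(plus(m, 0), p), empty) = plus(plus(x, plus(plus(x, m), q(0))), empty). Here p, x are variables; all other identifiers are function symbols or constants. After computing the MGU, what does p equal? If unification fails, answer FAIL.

plus(plus(plus(m, 0), m), q(0))

Decompose plus/2: plus(plus(m, 0), p) = plus(x, plus(plus(x, m), q(0))),  empty = empty.
Decompose plus/2: plus(m, 0) = x,  p = plus(plus(x, m), q(0)).
Bind x := plus(m, 0); substituting into the one remaining equation that mentions x gives: p = plus(plus(plus(m, 0), m), q(0)).
Bind p := plus(plus(plus(m, 0), m), q(0)); no other remaining equation mentions p.
Delete trivial equation empty = empty.
MGU = { x -> plus(m, 0), p -> plus(plus(plus(m, 0), m), q(0)) }, so p -> plus(plus(plus(m, 0), m), q(0)).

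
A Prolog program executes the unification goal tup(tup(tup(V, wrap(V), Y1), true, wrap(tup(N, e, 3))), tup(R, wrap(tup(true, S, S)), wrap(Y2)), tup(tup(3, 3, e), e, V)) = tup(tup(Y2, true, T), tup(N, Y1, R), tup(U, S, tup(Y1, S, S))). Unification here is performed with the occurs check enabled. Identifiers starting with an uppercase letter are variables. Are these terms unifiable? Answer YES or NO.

YES

Decompose tup/3: tup(tup(V, wrap(V), Y1), true, wrap(tup(N, e, 3))) = tup(Y2, true, T),  tup(R, wrap(tup(true, S, S)), wrap(Y2)) = tup(N, Y1, R),  tup(tup(3, 3, e), e, V) = tup(U, S, tup(Y1, S, S)).
Decompose tup/3: tup(V, wrap(V), Y1) = Y2,  true = true,  wrap(tup(N, e, 3)) = T.
Bind Y2 := tup(V, wrap(V), Y1); substituting into the one remaining equation that mentions Y2 gives: tup(R, wrap(tup(true, S, S)), wrap(tup(V, wrap(V), Y1))) = tup(N, Y1, R).
Delete trivial equation true = true.
Bind T := wrap(tup(N, e, 3)); no other remaining equation mentions T.
Decompose tup/3: R = N,  wrap(tup(true, S, S)) = Y1,  wrap(tup(V, wrap(V), Y1)) = R.
Bind R := N; substituting into the one remaining equation that mentions R gives: wrap(tup(V, wrap(V), Y1)) = N.
Bind Y1 := wrap(tup(true, S, S)); substituting into the remaining equations gives: wrap(tup(V, wrap(V), wrap(tup(true, S, S)))) = N,  tup(tup(3, 3, e), e, V) = tup(U, S, tup(wrap(tup(true, S, S)), S, S)). Substituting into the earlier binding gives Y2 := tup(V, wrap(V), wrap(tup(true, S, S))).
Bind N := wrap(tup(V, wrap(V), wrap(tup(true, S, S)))); no other remaining equation mentions N. Substituting into the earlier bindings gives T := wrap(tup(wrap(tup(V, wrap(V), wrap(tup(true, S, S)))), e, 3)), R := wrap(tup(V, wrap(V), wrap(tup(true, S, S)))).
Decompose tup/3: tup(3, 3, e) = U,  e = S,  V = tup(wrap(tup(true, S, S)), S, S).
Bind U := tup(3, 3, e); no other remaining equation mentions U.
Bind S := e; substituting into the remaining equation gives: V = tup(wrap(tup(true, e, e)), e, e). Substituting into the earlier bindings gives Y2 := tup(V, wrap(V), wrap(tup(true, e, e))), T := wrap(tup(wrap(tup(V, wrap(V), wrap(tup(true, e, e)))), e, 3)), R := wrap(tup(V, wrap(V), wrap(tup(true, e, e)))), Y1 := wrap(tup(true, e, e)), N := wrap(tup(V, wrap(V), wrap(tup(true, e, e)))).
Bind V := tup(wrap(tup(true, e, e)), e, e). Substituting into the earlier bindings gives Y2 := tup(tup(wrap(tup(true, e, e)), e, e), wrap(tup(wrap(tup(true, e, e)), e, e)), wrap(tup(true, e, e))), T := wrap(tup(wrap(tup(tup(wrap(tup(true, e, e)), e, e), wrap(tup(wrap(tup(true, e, e)), e, e)), wrap(tup(true, e, e)))), e, 3)), R := wrap(tup(tup(wrap(tup(true, e, e)), e, e), wrap(tup(wrap(tup(true, e, e)), e, e)), wrap(tup(true, e, e)))), N := wrap(tup(tup(wrap(tup(true, e, e)), e, e), wrap(tup(wrap(tup(true, e, e)), e, e)), wrap(tup(true, e, e)))).
No equations remain and no clash or occurs-check failure arose, so a unifier exists.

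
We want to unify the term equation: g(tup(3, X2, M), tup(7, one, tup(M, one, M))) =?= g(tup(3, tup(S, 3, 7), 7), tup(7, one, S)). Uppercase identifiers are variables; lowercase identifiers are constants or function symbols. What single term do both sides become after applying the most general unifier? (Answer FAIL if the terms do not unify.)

Decompose g/2: tup(3, X2, M) =?= tup(3, tup(S, 3, 7), 7),  tup(7, one, tup(M, one, M)) =?= tup(7, one, S).
Decompose tup/3: 3 =?= 3,  X2 =?= tup(S, 3, 7),  M =?= 7.
Delete trivial equation 3 =?= 3.
Bind X2 := tup(S, 3, 7); no other remaining equation mentions X2.
Bind M := 7; substituting into the remaining equation gives: tup(7, one, tup(7, one, 7)) =?= tup(7, one, S).
Decompose tup/3: 7 =?= 7,  one =?= one,  tup(7, one, 7) =?= S.
Delete trivial equation 7 =?= 7.
Delete trivial equation one =?= one.
Bind S := tup(7, one, 7). Substituting into the earlier binding gives X2 := tup(tup(7, one, 7), 3, 7).
Applying the MGU to either side gives g(tup(3, tup(tup(7, one, 7), 3, 7), 7), tup(7, one, tup(7, one, 7))).

g(tup(3, tup(tup(7, one, 7), 3, 7), 7), tup(7, one, tup(7, one, 7)))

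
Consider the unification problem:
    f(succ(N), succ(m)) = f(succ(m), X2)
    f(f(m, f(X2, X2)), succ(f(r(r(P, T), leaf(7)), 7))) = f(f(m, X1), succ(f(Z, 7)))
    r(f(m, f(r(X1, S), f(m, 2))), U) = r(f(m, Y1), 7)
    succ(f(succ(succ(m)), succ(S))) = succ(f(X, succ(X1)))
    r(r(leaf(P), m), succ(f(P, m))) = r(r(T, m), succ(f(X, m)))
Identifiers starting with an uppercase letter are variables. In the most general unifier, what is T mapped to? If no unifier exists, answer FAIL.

Decompose f/2: succ(N) = succ(m),  succ(m) = X2.
Decompose succ/1: N = m.
Bind N := m; no other remaining equation mentions N.
Bind X2 := succ(m); substituting into the one remaining equation that mentions X2 gives: f(f(m, f(succ(m), succ(m))), succ(f(r(r(P, T), leaf(7)), 7))) = f(f(m, X1), succ(f(Z, 7))).
Decompose f/2: f(m, f(succ(m), succ(m))) = f(m, X1),  succ(f(r(r(P, T), leaf(7)), 7)) = succ(f(Z, 7)).
Decompose f/2: m = m,  f(succ(m), succ(m)) = X1.
Delete trivial equation m = m.
Bind X1 := f(succ(m), succ(m)); substituting into the 2 remaining equations that mention X1 gives: r(f(m, f(r(f(succ(m), succ(m)), S), f(m, 2))), U) = r(f(m, Y1), 7),  succ(f(succ(succ(m)), succ(S))) = succ(f(X, succ(f(succ(m), succ(m))))).
Decompose succ/1: f(r(r(P, T), leaf(7)), 7) = f(Z, 7).
Decompose f/2: r(r(P, T), leaf(7)) = Z,  7 = 7.
Bind Z := r(r(P, T), leaf(7)); no other remaining equation mentions Z.
Delete trivial equation 7 = 7.
Decompose r/2: f(m, f(r(f(succ(m), succ(m)), S), f(m, 2))) = f(m, Y1),  U = 7.
Decompose f/2: m = m,  f(r(f(succ(m), succ(m)), S), f(m, 2)) = Y1.
Delete trivial equation m = m.
Bind Y1 := f(r(f(succ(m), succ(m)), S), f(m, 2)); no other remaining equation mentions Y1.
Bind U := 7; no other remaining equation mentions U.
Decompose succ/1: f(succ(succ(m)), succ(S)) = f(X, succ(f(succ(m), succ(m)))).
Decompose f/2: succ(succ(m)) = X,  succ(S) = succ(f(succ(m), succ(m))).
Bind X := succ(succ(m)); substituting into the one remaining equation that mentions X gives: r(r(leaf(P), m), succ(f(P, m))) = r(r(T, m), succ(f(succ(succ(m)), m))).
Decompose succ/1: S = f(succ(m), succ(m)).
Bind S := f(succ(m), succ(m)); no other remaining equation mentions S. Substituting into the earlier binding gives Y1 := f(r(f(succ(m), succ(m)), f(succ(m), succ(m))), f(m, 2)).
Decompose r/2: r(leaf(P), m) = r(T, m),  succ(f(P, m)) = succ(f(succ(succ(m)), m)).
Decompose r/2: leaf(P) = T,  m = m.
Bind T := leaf(P); no other remaining equation mentions T. Substituting into the earlier binding gives Z := r(r(P, leaf(P)), leaf(7)).
Delete trivial equation m = m.
Decompose succ/1: f(P, m) = f(succ(succ(m)), m).
Decompose f/2: P = succ(succ(m)),  m = m.
Bind P := succ(succ(m)); no other remaining equation mentions P. Substituting into the earlier bindings gives Z := r(r(succ(succ(m)), leaf(succ(succ(m)))), leaf(7)), T := leaf(succ(succ(m))).
Delete trivial equation m = m.
MGU = { N := m, X2 := succ(m), X1 := f(succ(m), succ(m)), Z := r(r(succ(succ(m)), leaf(succ(succ(m)))), leaf(7)), Y1 := f(r(f(succ(m), succ(m)), f(succ(m), succ(m))), f(m, 2)), U := 7, X := succ(succ(m)), S := f(succ(m), succ(m)), T := leaf(succ(succ(m))), P := succ(succ(m)) }, so T := leaf(succ(succ(m))).

leaf(succ(succ(m)))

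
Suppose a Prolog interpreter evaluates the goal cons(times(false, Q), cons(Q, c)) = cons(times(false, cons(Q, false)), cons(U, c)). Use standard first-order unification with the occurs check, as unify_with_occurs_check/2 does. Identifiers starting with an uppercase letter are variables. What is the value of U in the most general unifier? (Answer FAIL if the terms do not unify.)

Decompose cons/2: times(false, Q) = times(false, cons(Q, false)),  cons(Q, c) = cons(U, c).
Decompose times/2: false = false,  Q = cons(Q, false).
Delete trivial equation false = false.
Occurs check fails: Q occurs in cons(Q, false); the equation Q = cons(Q, false) has no finite solution.

FAIL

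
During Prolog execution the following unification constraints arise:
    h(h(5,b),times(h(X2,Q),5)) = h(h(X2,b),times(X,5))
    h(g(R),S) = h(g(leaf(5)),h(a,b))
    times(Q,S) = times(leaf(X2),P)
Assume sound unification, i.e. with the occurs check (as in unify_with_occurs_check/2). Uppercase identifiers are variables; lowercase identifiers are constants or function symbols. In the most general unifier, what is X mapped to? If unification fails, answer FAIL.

h(5,leaf(5))

Decompose h/2: h(5,b) = h(X2,b),  times(h(X2,Q),5) = times(X,5).
Decompose h/2: 5 = X2,  b = b.
Bind X2 := 5; substituting into the 2 remaining equations that mention X2 gives: times(h(5,Q),5) = times(X,5),  times(Q,S) = times(leaf(5),P).
Delete trivial equation b = b.
Decompose times/2: h(5,Q) = X,  5 = 5.
Bind X := h(5,Q); no other remaining equation mentions X.
Delete trivial equation 5 = 5.
Decompose h/2: g(R) = g(leaf(5)),  S = h(a,b).
Decompose g/1: R = leaf(5).
Bind R := leaf(5); no other remaining equation mentions R.
Bind S := h(a,b); substituting into the remaining equation gives: times(Q,h(a,b)) = times(leaf(5),P).
Decompose times/2: Q = leaf(5),  h(a,b) = P.
Bind Q := leaf(5); no other remaining equation mentions Q. Substituting into the earlier binding gives X := h(5,leaf(5)).
Bind P := h(a,b).
MGU = { X2 ↦ 5, X ↦ h(5,leaf(5)), R ↦ leaf(5), S ↦ h(a,b), Q ↦ leaf(5), P ↦ h(a,b) }, so X ↦ h(5,leaf(5)).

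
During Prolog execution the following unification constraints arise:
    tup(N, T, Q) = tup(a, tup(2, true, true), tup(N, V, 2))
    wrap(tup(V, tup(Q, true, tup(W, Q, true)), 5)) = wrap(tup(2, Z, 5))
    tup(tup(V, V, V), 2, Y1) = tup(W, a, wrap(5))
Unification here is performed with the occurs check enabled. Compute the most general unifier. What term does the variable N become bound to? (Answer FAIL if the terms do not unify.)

FAIL

Decompose tup/3: N = a,  T = tup(2, true, true),  Q = tup(N, V, 2).
Bind N := a; substituting into the one remaining equation that mentions N gives: Q = tup(a, V, 2).
Bind T := tup(2, true, true); no other remaining equation mentions T.
Bind Q := tup(a, V, 2); substituting into the one remaining equation that mentions Q gives: wrap(tup(V, tup(tup(a, V, 2), true, tup(W, tup(a, V, 2), true)), 5)) = wrap(tup(2, Z, 5)).
Decompose wrap/1: tup(V, tup(tup(a, V, 2), true, tup(W, tup(a, V, 2), true)), 5) = tup(2, Z, 5).
Decompose tup/3: V = 2,  tup(tup(a, V, 2), true, tup(W, tup(a, V, 2), true)) = Z,  5 = 5.
Bind V := 2; substituting into the 2 remaining equations that mention V gives: tup(tup(a, 2, 2), true, tup(W, tup(a, 2, 2), true)) = Z,  tup(tup(2, 2, 2), 2, Y1) = tup(W, a, wrap(5)). Substituting into the earlier binding gives Q := tup(a, 2, 2).
Bind Z := tup(tup(a, 2, 2), true, tup(W, tup(a, 2, 2), true)); no other remaining equation mentions Z.
Delete trivial equation 5 = 5.
Decompose tup/3: tup(2, 2, 2) = W,  2 = a,  Y1 = wrap(5).
Bind W := tup(2, 2, 2); no other remaining equation mentions W. Substituting into the earlier binding gives Z := tup(tup(a, 2, 2), true, tup(tup(2, 2, 2), tup(a, 2, 2), true)).
Clash: constants 2 and a differ; no unifier exists.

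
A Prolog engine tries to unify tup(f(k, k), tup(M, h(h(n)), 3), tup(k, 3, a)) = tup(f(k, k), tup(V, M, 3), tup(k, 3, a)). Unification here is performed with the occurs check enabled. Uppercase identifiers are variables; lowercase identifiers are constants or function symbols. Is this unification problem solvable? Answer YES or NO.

YES

Decompose tup/3: f(k, k) = f(k, k),  tup(M, h(h(n)), 3) = tup(V, M, 3),  tup(k, 3, a) = tup(k, 3, a).
Delete trivial equation f(k, k) = f(k, k).
Decompose tup/3: M = V,  h(h(n)) = M,  3 = 3.
Bind M := V; substituting into the one remaining equation that mentions M gives: h(h(n)) = V.
Bind V := h(h(n)); no other remaining equation mentions V. Substituting into the earlier binding gives M := h(h(n)).
Delete trivial equation 3 = 3.
Delete trivial equation tup(k, 3, a) = tup(k, 3, a).
No equations remain and no clash or occurs-check failure arose, so a unifier exists.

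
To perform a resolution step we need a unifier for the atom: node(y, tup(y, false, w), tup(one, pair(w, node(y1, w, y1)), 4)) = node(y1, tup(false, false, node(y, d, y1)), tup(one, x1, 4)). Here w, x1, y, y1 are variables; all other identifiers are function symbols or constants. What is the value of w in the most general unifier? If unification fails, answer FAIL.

Decompose node/3: y = y1,  tup(y, false, w) = tup(false, false, node(y, d, y1)),  tup(one, pair(w, node(y1, w, y1)), 4) = tup(one, x1, 4).
Bind y := y1; substituting into the one remaining equation that mentions y gives: tup(y1, false, w) = tup(false, false, node(y1, d, y1)).
Decompose tup/3: y1 = false,  false = false,  w = node(y1, d, y1).
Bind y1 := false; substituting into the 2 remaining equations that mention y1 gives: w = node(false, d, false),  tup(one, pair(w, node(false, w, false)), 4) = tup(one, x1, 4). Substituting into the earlier binding gives y := false.
Delete trivial equation false = false.
Bind w := node(false, d, false); substituting into the remaining equation gives: tup(one, pair(node(false, d, false), node(false, node(false, d, false), false)), 4) = tup(one, x1, 4).
Decompose tup/3: one = one,  pair(node(false, d, false), node(false, node(false, d, false), false)) = x1,  4 = 4.
Delete trivial equation one = one.
Bind x1 := pair(node(false, d, false), node(false, node(false, d, false), false)); no other remaining equation mentions x1.
Delete trivial equation 4 = 4.
MGU = { y -> false, y1 -> false, w -> node(false, d, false), x1 -> pair(node(false, d, false), node(false, node(false, d, false), false)) }, so w -> node(false, d, false).

node(false, d, false)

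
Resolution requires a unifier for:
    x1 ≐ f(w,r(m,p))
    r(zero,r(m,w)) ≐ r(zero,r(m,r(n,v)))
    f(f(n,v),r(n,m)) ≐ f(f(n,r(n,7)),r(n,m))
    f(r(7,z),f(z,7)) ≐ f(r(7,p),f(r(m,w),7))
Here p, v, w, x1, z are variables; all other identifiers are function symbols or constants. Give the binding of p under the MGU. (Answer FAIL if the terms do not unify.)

r(m,r(n,r(n,7)))

Bind x1 := f(w,r(m,p)); no other remaining equation mentions x1.
Decompose r/2: zero ≐ zero,  r(m,w) ≐ r(m,r(n,v)).
Delete trivial equation zero ≐ zero.
Decompose r/2: m ≐ m,  w ≐ r(n,v).
Delete trivial equation m ≐ m.
Bind w := r(n,v); substituting into the one remaining equation that mentions w gives: f(r(7,z),f(z,7)) ≐ f(r(7,p),f(r(m,r(n,v)),7)). Substituting into the earlier binding gives x1 := f(r(n,v),r(m,p)).
Decompose f/2: f(n,v) ≐ f(n,r(n,7)),  r(n,m) ≐ r(n,m).
Decompose f/2: n ≐ n,  v ≐ r(n,7).
Delete trivial equation n ≐ n.
Bind v := r(n,7); substituting into the one remaining equation that mentions v gives: f(r(7,z),f(z,7)) ≐ f(r(7,p),f(r(m,r(n,r(n,7))),7)). Substituting into the earlier bindings gives x1 := f(r(n,r(n,7)),r(m,p)), w := r(n,r(n,7)).
Delete trivial equation r(n,m) ≐ r(n,m).
Decompose f/2: r(7,z) ≐ r(7,p),  f(z,7) ≐ f(r(m,r(n,r(n,7))),7).
Decompose r/2: 7 ≐ 7,  z ≐ p.
Delete trivial equation 7 ≐ 7.
Bind z := p; substituting into the remaining equation gives: f(p,7) ≐ f(r(m,r(n,r(n,7))),7).
Decompose f/2: p ≐ r(m,r(n,r(n,7))),  7 ≐ 7.
Bind p := r(m,r(n,r(n,7))); no other remaining equation mentions p. Substituting into the earlier bindings gives x1 := f(r(n,r(n,7)),r(m,r(m,r(n,r(n,7))))), z := r(m,r(n,r(n,7))).
Delete trivial equation 7 ≐ 7.
MGU = { x1 := f(r(n,r(n,7)),r(m,r(m,r(n,r(n,7))))), w := r(n,r(n,7)), v := r(n,7), z := r(m,r(n,r(n,7))), p := r(m,r(n,r(n,7))) }, so p := r(m,r(n,r(n,7))).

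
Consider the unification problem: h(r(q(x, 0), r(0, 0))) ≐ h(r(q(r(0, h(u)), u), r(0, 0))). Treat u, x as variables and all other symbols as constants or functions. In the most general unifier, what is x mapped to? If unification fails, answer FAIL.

Decompose h/1: r(q(x, 0), r(0, 0)) ≐ r(q(r(0, h(u)), u), r(0, 0)).
Decompose r/2: q(x, 0) ≐ q(r(0, h(u)), u),  r(0, 0) ≐ r(0, 0).
Decompose q/2: x ≐ r(0, h(u)),  0 ≐ u.
Bind x := r(0, h(u)); no other remaining equation mentions x.
Bind u := 0; no other remaining equation mentions u. Substituting into the earlier binding gives x := r(0, h(0)).
Delete trivial equation r(0, 0) ≐ r(0, 0).
MGU = { x -> r(0, h(0)), u -> 0 }, so x -> r(0, h(0)).

r(0, h(0))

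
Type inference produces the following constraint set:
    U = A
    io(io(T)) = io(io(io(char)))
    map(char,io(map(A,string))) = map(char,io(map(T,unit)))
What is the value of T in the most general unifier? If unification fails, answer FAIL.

FAIL

Bind U := A; no other remaining equation mentions U.
Decompose io/1: io(T) = io(io(char)).
Decompose io/1: T = io(char).
Bind T := io(char); substituting into the remaining equation gives: map(char,io(map(A,string))) = map(char,io(map(io(char),unit))).
Decompose map/2: char = char,  io(map(A,string)) = io(map(io(char),unit)).
Delete trivial equation char = char.
Decompose io/1: map(A,string) = map(io(char),unit).
Decompose map/2: A = io(char),  string = unit.
Bind A := io(char); no other remaining equation mentions A. Substituting into the earlier binding gives U := io(char).
Clash: constants string and unit differ; no unifier exists.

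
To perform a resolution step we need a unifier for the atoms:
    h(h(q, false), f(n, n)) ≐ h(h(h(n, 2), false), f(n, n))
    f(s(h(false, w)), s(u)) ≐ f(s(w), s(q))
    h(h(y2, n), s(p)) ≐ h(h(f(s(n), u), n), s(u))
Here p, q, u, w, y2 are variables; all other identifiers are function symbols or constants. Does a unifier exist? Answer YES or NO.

NO

Decompose h/2: h(q, false) ≐ h(h(n, 2), false),  f(n, n) ≐ f(n, n).
Decompose h/2: q ≐ h(n, 2),  false ≐ false.
Bind q := h(n, 2); substituting into the one remaining equation that mentions q gives: f(s(h(false, w)), s(u)) ≐ f(s(w), s(h(n, 2))).
Delete trivial equation false ≐ false.
Delete trivial equation f(n, n) ≐ f(n, n).
Decompose f/2: s(h(false, w)) ≐ s(w),  s(u) ≐ s(h(n, 2)).
Decompose s/1: h(false, w) ≐ w.
Occurs check fails: w occurs in h(false, w); the equation w ≐ h(false, w) has no finite solution.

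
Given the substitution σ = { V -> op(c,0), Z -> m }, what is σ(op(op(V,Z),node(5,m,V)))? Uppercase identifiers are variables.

op(op(op(c,0),m),node(5,m,op(c,0)))

Replace each occurrence of V with op(c,0).
Replace each occurrence of Z with m.
Result: op(op(op(c,0),m),node(5,m,op(c,0))).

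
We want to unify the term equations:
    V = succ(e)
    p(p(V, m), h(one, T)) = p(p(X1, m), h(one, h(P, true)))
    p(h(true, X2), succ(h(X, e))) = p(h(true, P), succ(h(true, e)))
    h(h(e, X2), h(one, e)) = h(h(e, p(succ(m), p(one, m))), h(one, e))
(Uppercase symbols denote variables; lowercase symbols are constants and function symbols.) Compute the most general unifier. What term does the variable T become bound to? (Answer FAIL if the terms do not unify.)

Bind V := succ(e); substituting into the one remaining equation that mentions V gives: p(p(succ(e), m), h(one, T)) = p(p(X1, m), h(one, h(P, true))).
Decompose p/2: p(succ(e), m) = p(X1, m),  h(one, T) = h(one, h(P, true)).
Decompose p/2: succ(e) = X1,  m = m.
Bind X1 := succ(e); no other remaining equation mentions X1.
Delete trivial equation m = m.
Decompose h/2: one = one,  T = h(P, true).
Delete trivial equation one = one.
Bind T := h(P, true); no other remaining equation mentions T.
Decompose p/2: h(true, X2) = h(true, P),  succ(h(X, e)) = succ(h(true, e)).
Decompose h/2: true = true,  X2 = P.
Delete trivial equation true = true.
Bind X2 := P; substituting into the one remaining equation that mentions X2 gives: h(h(e, P), h(one, e)) = h(h(e, p(succ(m), p(one, m))), h(one, e)).
Decompose succ/1: h(X, e) = h(true, e).
Decompose h/2: X = true,  e = e.
Bind X := true; no other remaining equation mentions X.
Delete trivial equation e = e.
Decompose h/2: h(e, P) = h(e, p(succ(m), p(one, m))),  h(one, e) = h(one, e).
Decompose h/2: e = e,  P = p(succ(m), p(one, m)).
Delete trivial equation e = e.
Bind P := p(succ(m), p(one, m)); no other remaining equation mentions P. Substituting into the earlier bindings gives T := h(p(succ(m), p(one, m)), true), X2 := p(succ(m), p(one, m)).
Delete trivial equation h(one, e) = h(one, e).
MGU = { V -> succ(e), X1 -> succ(e), T -> h(p(succ(m), p(one, m)), true), X2 -> p(succ(m), p(one, m)), X -> true, P -> p(succ(m), p(one, m)) }, so T -> h(p(succ(m), p(one, m)), true).

h(p(succ(m), p(one, m)), true)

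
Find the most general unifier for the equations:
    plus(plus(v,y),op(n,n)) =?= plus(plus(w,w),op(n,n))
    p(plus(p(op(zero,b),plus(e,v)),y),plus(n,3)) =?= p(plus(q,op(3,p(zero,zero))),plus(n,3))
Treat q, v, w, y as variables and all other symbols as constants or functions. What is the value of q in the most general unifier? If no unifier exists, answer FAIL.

Decompose plus/2: plus(v,y) =?= plus(w,w),  op(n,n) =?= op(n,n).
Decompose plus/2: v =?= w,  y =?= w.
Bind v := w; substituting into the one remaining equation that mentions v gives: p(plus(p(op(zero,b),plus(e,w)),y),plus(n,3)) =?= p(plus(q,op(3,p(zero,zero))),plus(n,3)).
Bind y := w; substituting into the one remaining equation that mentions y gives: p(plus(p(op(zero,b),plus(e,w)),w),plus(n,3)) =?= p(plus(q,op(3,p(zero,zero))),plus(n,3)).
Delete trivial equation op(n,n) =?= op(n,n).
Decompose p/2: plus(p(op(zero,b),plus(e,w)),w) =?= plus(q,op(3,p(zero,zero))),  plus(n,3) =?= plus(n,3).
Decompose plus/2: p(op(zero,b),plus(e,w)) =?= q,  w =?= op(3,p(zero,zero)).
Bind q := p(op(zero,b),plus(e,w)); no other remaining equation mentions q.
Bind w := op(3,p(zero,zero)); no other remaining equation mentions w. Substituting into the earlier bindings gives v := op(3,p(zero,zero)), y := op(3,p(zero,zero)), q := p(op(zero,b),plus(e,op(3,p(zero,zero)))).
Delete trivial equation plus(n,3) =?= plus(n,3).
MGU = { v -> op(3,p(zero,zero)), y -> op(3,p(zero,zero)), q -> p(op(zero,b),plus(e,op(3,p(zero,zero)))), w -> op(3,p(zero,zero)) }, so q -> p(op(zero,b),plus(e,op(3,p(zero,zero)))).

p(op(zero,b),plus(e,op(3,p(zero,zero))))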